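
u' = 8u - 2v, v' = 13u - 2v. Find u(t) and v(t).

u(t) = -c_1e^(3t)sin(t) - c_1e^(3t)cos(t) - c_2e^(3t)sin(t) + c_2e^(3t)cos(t), v(t) = -3c_1e^(3t)sin(t) - 2c_1e^(3t)cos(t) - 2c_2e^(3t)sin(t) + 3c_2e^(3t)cos(t)

Coefficient matrix A = [[8, -2], [13, -2]].
Characteristic polynomial det(A - λI) = λ^2 - 6λ + 10 = 0.
Eigenvalues λ = 3 ± i (complex conjugate pair).
For λ=3+i: an eigenvector is (-1,-2) - i(-1,-3) = (-1 + i, -2 + 3i).
A real fundamental pair from Re and Im of e^((3+i)t)v: X_1 = e^(3t)(cos(t)·(-1,-2) + sin(t)·(-1,-3)), X_2 = e^(3t)(sin(t)·(-1,-2) - cos(t)·(-1,-3)).
General solution: c_1X_1 + c_2X_2.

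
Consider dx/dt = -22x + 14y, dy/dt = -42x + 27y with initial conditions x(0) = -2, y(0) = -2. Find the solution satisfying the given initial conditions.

Coefficient matrix A = [[-22, 14], [-42, 27]].
Characteristic polynomial det(A - λI) = λ^2 - 5λ - 6 = 0.
Eigenvalues λ = -1, 6.
For λ=-1: (A-λI) row 1 is [-21, 14], so an eigenvector is (2, 3).
For λ=6: (A-λI) row 1 is [-28, 14], so an eigenvector is (1, 2).
General solution: K_1e^(-t)(2,3) + K_2e^(6t)(1,2).
Applying x(0)=-2, y(0)=-2 gives K_1=-2, K_2=2.

x(t) = 2e^(6t) - 4e^(-t), y(t) = 4e^(6t) - 6e^(-t)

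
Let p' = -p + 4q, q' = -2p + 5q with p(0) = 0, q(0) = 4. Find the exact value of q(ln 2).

56

A = [[-1,4],[-2,5]]; eigenvalues λ = 1, 3.
Eigenvectors: (-2,-1) for λ=1, (-1,-1) for λ=3.
From the initial condition, c_1 = 4, c_2 = -8.
q(ln 2) = (4)(2^1)(-1) + (-8)(2^3)(-1) = 56.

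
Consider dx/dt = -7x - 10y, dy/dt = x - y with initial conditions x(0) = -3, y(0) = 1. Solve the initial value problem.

x(t) = -e^(-4t)sin(t) - 3e^(-4t)cos(t), y(t) = e^(-4t)cos(t)

Coefficient matrix A = [[-7, -10], [1, -1]].
Characteristic polynomial det(A - λI) = λ^2 + 8λ + 17 = 0.
Eigenvalues λ = -4 ± i (complex conjugate pair).
For λ=-4+i: an eigenvector is (-1,0) - i(3,-1) = (-1 - 3i, 0 + i).
A real fundamental pair from Re and Im of e^((-4+i)t)v: X_1 = e^(-4t)(cos(t)·(-1,0) + sin(t)·(3,-1)), X_2 = e^(-4t)(sin(t)·(-1,0) - cos(t)·(3,-1)).
General solution: c_1X_1 + c_2X_2.
Applying x(0)=-3, y(0)=1 gives c_1=0, c_2=1.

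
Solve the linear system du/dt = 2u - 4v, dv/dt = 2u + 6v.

Coefficient matrix A = [[2, -4], [2, 6]].
Characteristic polynomial det(A - λI) = λ^2 - 8λ + 20 = 0.
Eigenvalues λ = 4 ± 2i (complex conjugate pair).
For λ=4+2i: an eigenvector is (-1,1) - i(-1,0) = (-1 + i, 1).
A real fundamental pair from Re and Im of e^((4+2i)t)v: X_1 = e^(4t)(cos(2t)·(-1,1) + sin(2t)·(-1,0)), X_2 = e^(4t)(sin(2t)·(-1,1) - cos(2t)·(-1,0)).
General solution: K_1X_1 + K_2X_2.

u(t) = -K_1e^(4t)sin(2t) - K_1e^(4t)cos(2t) - K_2e^(4t)sin(2t) + K_2e^(4t)cos(2t), v(t) = K_1e^(4t)cos(2t) + K_2e^(4t)sin(2t)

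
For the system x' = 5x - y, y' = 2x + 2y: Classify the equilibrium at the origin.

unstable node

A = [[5,-1],[2,2]]; det(A-λI) = λ^2 - 7λ + 12.
λ = 3, 4: both positive.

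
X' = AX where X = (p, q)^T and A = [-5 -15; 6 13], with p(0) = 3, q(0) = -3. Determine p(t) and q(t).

p(t) = 6e^(4t)sin(3t) + 3e^(4t)cos(3t), q(t) = -3e^(4t)sin(3t) - 3e^(4t)cos(3t)

Coefficient matrix A = [[-5, -15], [6, 13]].
Characteristic polynomial det(A - λI) = λ^2 - 8λ + 25 = 0.
Eigenvalues λ = 4 ± 3i (complex conjugate pair).
For λ=4+3i: an eigenvector is (1,-1) - i(2,-1) = (1 - 2i, -1 + i).
A real fundamental pair from Re and Im of e^((4+3i)t)v: X_1 = e^(4t)(cos(3t)·(1,-1) + sin(3t)·(2,-1)), X_2 = e^(4t)(sin(3t)·(1,-1) - cos(3t)·(2,-1)).
General solution: C_1X_1 + C_2X_2.
Applying p(0)=3, q(0)=-3 gives C_1=3, C_2=0.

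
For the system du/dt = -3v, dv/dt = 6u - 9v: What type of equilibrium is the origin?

stable node

A = [[0,-3],[6,-9]]; det(A-λI) = λ^2 + 9λ + 18.
λ = -3, -6: both negative.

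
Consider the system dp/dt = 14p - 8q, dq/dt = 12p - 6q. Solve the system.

p(t) = -2K_1e^(2t) - K_2e^(6t), q(t) = -3K_1e^(2t) - K_2e^(6t)

Coefficient matrix A = [[14, -8], [12, -6]].
Characteristic polynomial det(A - λI) = λ^2 - 8λ + 12 = 0.
Eigenvalues λ = 2, 6.
For λ=2: (A-λI) row 1 is [12, -8], so an eigenvector is (-2, -3).
For λ=6: (A-λI) row 1 is [8, -8], so an eigenvector is (-1, -1).
General solution: K_1e^(2t)(-2,-3) + K_2e^(6t)(-1,-1).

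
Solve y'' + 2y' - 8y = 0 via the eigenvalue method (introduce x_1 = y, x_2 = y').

y(t) = K_1e^(2t) + K_2e^(-4t)

Let x_1 = y, x_2 = y'. Then x_1' = x_2 and x_2' = 8x_1 - 2x_2.
A = [[0,1],[8,-2]]; det(A-λI) = λ^2 + 2λ - 8.
Eigenvalues λ = 2, -4 with eigenvectors (1,2), (1,-4).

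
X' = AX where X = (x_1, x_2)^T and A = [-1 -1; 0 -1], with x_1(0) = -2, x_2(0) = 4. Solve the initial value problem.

Coefficient matrix A = [[-1, -1], [0, -1]].
Characteristic polynomial det(A - λI) = λ^2 + 2λ + 1 = 0.
Single eigenvalue λ = -1 with algebraic multiplicity 2.
Eigenvector v = (1,0); generalized eigenvector w with (A-λI)w=v is (3,-1).
General solution: e^(-t)[C_1·v + C_2·(t·v + w)].
Applying x_1(0)=-2, x_2(0)=4 gives C_1=10, C_2=-4.

x_1(t) = -4te^(-t) - 2e^(-t), x_2(t) = 4e^(-t)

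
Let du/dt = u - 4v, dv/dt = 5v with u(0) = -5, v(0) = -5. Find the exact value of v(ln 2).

-160

A = [[1,-4],[0,5]]; eigenvalues λ = 1, 5.
Eigenvectors: (-1,0) for λ=1, (-1,1) for λ=5.
From the initial condition, c_1 = 10, c_2 = -5.
v(ln 2) = (10)(2^1)(0) + (-5)(2^5)(1) = -160.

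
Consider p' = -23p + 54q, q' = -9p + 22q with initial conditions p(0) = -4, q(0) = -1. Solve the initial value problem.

p(t) = 2e^(4t) - 6e^(-5t), q(t) = e^(4t) - 2e^(-5t)

Coefficient matrix A = [[-23, 54], [-9, 22]].
Characteristic polynomial det(A - λI) = λ^2 + λ - 20 = 0.
Eigenvalues λ = -5, 4.
For λ=-5: (A-λI) row 1 is [-18, 54], so an eigenvector is (3, 1).
For λ=4: (A-λI) row 1 is [-27, 54], so an eigenvector is (2, 1).
General solution: K_1e^(-5t)(3,1) + K_2e^(4t)(2,1).
Applying p(0)=-4, q(0)=-1 gives K_1=-2, K_2=1.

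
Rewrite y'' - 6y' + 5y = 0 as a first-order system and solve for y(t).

Let x_1 = y, x_2 = y'. Then x_1' = x_2 and x_2' = -5x_1 + 6x_2.
A = [[0,1],[-5,6]]; det(A-λI) = λ^2 - 6λ + 5.
Eigenvalues λ = 1, 5 with eigenvectors (1,1), (1,5).

y(t) = C_1e^(t) + C_2e^(5t)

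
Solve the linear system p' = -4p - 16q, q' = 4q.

Coefficient matrix A = [[-4, -16], [0, 4]].
Characteristic polynomial det(A - λI) = λ^2 - 16 = 0.
Eigenvalues λ = -4, 4.
For λ=-4: (A-λI) row 1 is [0, -16], so an eigenvector is (-1, 0).
For λ=4: (A-λI) row 1 is [-8, -16], so an eigenvector is (-2, 1).
General solution: c_1e^(-4t)(-1,0) + c_2e^(4t)(-2,1).

p(t) = -c_1e^(-4t) - 2c_2e^(4t), q(t) = c_2e^(4t)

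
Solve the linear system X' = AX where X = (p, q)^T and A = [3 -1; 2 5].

Coefficient matrix A = [[3, -1], [2, 5]].
Characteristic polynomial det(A - λI) = λ^2 - 8λ + 17 = 0.
Eigenvalues λ = 4 ± i (complex conjugate pair).
For λ=4+i: an eigenvector is (0,1) - i(-1,1) = (0 + i, 1 - i).
A real fundamental pair from Re and Im of e^((4+i)t)v: X_1 = e^(4t)(cos(t)·(0,1) + sin(t)·(-1,1)), X_2 = e^(4t)(sin(t)·(0,1) - cos(t)·(-1,1)).
General solution: c_1X_1 + c_2X_2.

p(t) = -c_1e^(4t)sin(t) + c_2e^(4t)cos(t), q(t) = c_1e^(4t)sin(t) + c_1e^(4t)cos(t) + c_2e^(4t)sin(t) - c_2e^(4t)cos(t)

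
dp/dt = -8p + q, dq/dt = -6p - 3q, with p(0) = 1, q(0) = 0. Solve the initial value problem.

Coefficient matrix A = [[-8, 1], [-6, -3]].
Characteristic polynomial det(A - λI) = λ^2 + 11λ + 30 = 0.
Eigenvalues λ = -6, -5.
For λ=-6: (A-λI) row 1 is [-2, 1], so an eigenvector is (1, 2).
For λ=-5: (A-λI) row 1 is [-3, 1], so an eigenvector is (1, 3).
General solution: c_1e^(-6t)(1,2) + c_2e^(-5t)(1,3).
Applying p(0)=1, q(0)=0 gives c_1=3, c_2=-2.

p(t) = -2e^(-5t) + 3e^(-6t), q(t) = -6e^(-5t) + 6e^(-6t)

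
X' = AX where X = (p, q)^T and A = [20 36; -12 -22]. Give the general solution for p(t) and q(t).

p(t) = -3C_1e^(-4t) - 2C_2e^(2t), q(t) = 2C_1e^(-4t) + C_2e^(2t)

Coefficient matrix A = [[20, 36], [-12, -22]].
Characteristic polynomial det(A - λI) = λ^2 + 2λ - 8 = 0.
Eigenvalues λ = -4, 2.
For λ=-4: (A-λI) row 1 is [24, 36], so an eigenvector is (-3, 2).
For λ=2: (A-λI) row 1 is [18, 36], so an eigenvector is (-2, 1).
General solution: C_1e^(-4t)(-3,2) + C_2e^(2t)(-2,1).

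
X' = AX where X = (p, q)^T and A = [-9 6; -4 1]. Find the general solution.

p(t) = 3c_1e^(-5t) + c_2e^(-3t), q(t) = 2c_1e^(-5t) + c_2e^(-3t)

Coefficient matrix A = [[-9, 6], [-4, 1]].
Characteristic polynomial det(A - λI) = λ^2 + 8λ + 15 = 0.
Eigenvalues λ = -5, -3.
For λ=-5: (A-λI) row 1 is [-4, 6], so an eigenvector is (3, 2).
For λ=-3: (A-λI) row 1 is [-6, 6], so an eigenvector is (1, 1).
General solution: c_1e^(-5t)(3,2) + c_2e^(-3t)(1,1).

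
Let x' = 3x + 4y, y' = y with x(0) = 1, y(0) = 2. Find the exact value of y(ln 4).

A = [[3,4],[0,1]]; eigenvalues λ = 3, 1.
Eigenvectors: (1,0) for λ=3, (-2,1) for λ=1.
From the initial condition, c_1 = 5, c_2 = 2.
y(ln 4) = (5)(4^3)(0) + (2)(4^1)(1) = 8.

8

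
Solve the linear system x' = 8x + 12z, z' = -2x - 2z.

Coefficient matrix A = [[8, 12], [-2, -2]].
Characteristic polynomial det(A - λI) = λ^2 - 6λ + 8 = 0.
Eigenvalues λ = 4, 2.
For λ=4: (A-λI) row 1 is [4, 12], so an eigenvector is (3, -1).
For λ=2: (A-λI) row 1 is [6, 12], so an eigenvector is (-2, 1).
General solution: c_1e^(4t)(3,-1) + c_2e^(2t)(-2,1).

x(t) = 3c_1e^(4t) - 2c_2e^(2t), z(t) = -c_1e^(4t) + c_2e^(2t)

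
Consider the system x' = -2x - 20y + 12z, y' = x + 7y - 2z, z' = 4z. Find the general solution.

Coefficient matrix A = [[-2, -20, 12], [1, 7, -2], [0, 0, 4]].
det(A - λI) = 0 gives eigenvalues λ = 2, 3, 4.
For λ=2: eigenvector (5,-1,0).
For λ=3: eigenvector (-4,1,0).
For λ=4: eigenvector (2,0,1).
General solution: c_1e^(2t)(5,-1,0) + c_2e^(3t)(-4,1,0) + c_3e^(4t)(2,0,1).

x(t) = 5c_1e^(2t) - 4c_2e^(3t) + 2c_3e^(4t), y(t) = -c_1e^(2t) + c_2e^(3t), z(t) = c_3e^(4t)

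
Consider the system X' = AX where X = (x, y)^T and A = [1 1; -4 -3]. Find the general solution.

Coefficient matrix A = [[1, 1], [-4, -3]].
Characteristic polynomial det(A - λI) = λ^2 + 2λ + 1 = 0.
Single eigenvalue λ = -1 with algebraic multiplicity 2.
Eigenvector v = (-1,2); generalized eigenvector w with (A-λI)w=v is (0,-1).
General solution: e^(-t)[c_1·v + c_2·(t·v + w)].

x(t) = -c_1e^(-t) - c_2te^(-t), y(t) = 2c_1e^(-t) + 2c_2te^(-t) - c_2e^(-t)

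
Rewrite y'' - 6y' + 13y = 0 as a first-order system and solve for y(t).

y(t) = K_1e^(3t)cos(2t) + K_2e^(3t)sin(2t)

Let x_1 = y, x_2 = y'. Then x_1' = x_2 and x_2' = -13x_1 + 6x_2.
A = [[0,1],[-13,6]]; det(A-λI) = λ^2 - 6λ + 13.
Eigenvalues λ = 3 ± 2i.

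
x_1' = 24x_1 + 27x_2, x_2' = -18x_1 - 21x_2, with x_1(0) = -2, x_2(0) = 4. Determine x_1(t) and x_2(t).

x_1(t) = 6e^(6t) - 8e^(-3t), x_2(t) = -4e^(6t) + 8e^(-3t)

Coefficient matrix A = [[24, 27], [-18, -21]].
Characteristic polynomial det(A - λI) = λ^2 - 3λ - 18 = 0.
Eigenvalues λ = -3, 6.
For λ=-3: (A-λI) row 1 is [27, 27], so an eigenvector is (-1, 1).
For λ=6: (A-λI) row 1 is [18, 27], so an eigenvector is (-3, 2).
General solution: K_1e^(-3t)(-1,1) + K_2e^(6t)(-3,2).
Applying x_1(0)=-2, x_2(0)=4 gives K_1=8, K_2=-2.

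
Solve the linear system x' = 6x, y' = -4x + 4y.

Coefficient matrix A = [[6, 0], [-4, 4]].
Characteristic polynomial det(A - λI) = λ^2 - 10λ + 24 = 0.
Eigenvalues λ = 4, 6.
For λ=4: (A-λI) row 1 is [2, 0], so an eigenvector is (0, 1).
For λ=6: (A-λI) row 2 is [-4, -2], so an eigenvector is (-1, 2).
General solution: C_1e^(4t)(0,1) + C_2e^(6t)(-1,2).

x(t) = -C_2e^(6t), y(t) = C_1e^(4t) + 2C_2e^(6t)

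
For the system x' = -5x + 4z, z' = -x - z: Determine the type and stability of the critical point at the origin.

A = [[-5,4],[-1,-1]]; det(A-λI) = λ^2 + 6λ + 9.
repeated λ = -3 with a single eigenvector.

stable improper node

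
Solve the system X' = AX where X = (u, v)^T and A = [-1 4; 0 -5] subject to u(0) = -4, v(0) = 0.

u(t) = -4e^(-t), v(t) = 0

Coefficient matrix A = [[-1, 4], [0, -5]].
Characteristic polynomial det(A - λI) = λ^2 + 6λ + 5 = 0.
Eigenvalues λ = -5, -1.
For λ=-5: (A-λI) row 1 is [4, 4], so an eigenvector is (-1, 1).
For λ=-1: (A-λI) row 1 is [0, 4], so an eigenvector is (-1, 0).
General solution: c_1e^(-5t)(-1,1) + c_2e^(-t)(-1,0).
Applying u(0)=-4, v(0)=0 gives c_1=0, c_2=4.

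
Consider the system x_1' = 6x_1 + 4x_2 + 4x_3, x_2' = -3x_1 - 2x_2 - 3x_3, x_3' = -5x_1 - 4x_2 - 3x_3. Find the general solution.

x_1(t) = -C_1e^(-2t) + C_2e^(2t), x_2(t) = C_1e^(-2t) - C_3e^(t), x_3(t) = C_1e^(-2t) - C_2e^(2t) + C_3e^(t)

Coefficient matrix A = [[6, 4, 4], [-3, -2, -3], [-5, -4, -3]].
det(A - λI) = 0 gives eigenvalues λ = -2, 2, 1.
For λ=-2: eigenvector (-1,1,1).
For λ=2: eigenvector (1,0,-1).
For λ=1: eigenvector (0,-1,1).
General solution: C_1e^(-2t)(-1,1,1) + C_2e^(2t)(1,0,-1) + C_3e^(t)(0,-1,1).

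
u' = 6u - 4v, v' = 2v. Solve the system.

u(t) = -c_1e^(6t) + c_2e^(2t), v(t) = c_2e^(2t)

Coefficient matrix A = [[6, -4], [0, 2]].
Characteristic polynomial det(A - λI) = λ^2 - 8λ + 12 = 0.
Eigenvalues λ = 6, 2.
For λ=6: (A-λI) row 1 is [0, -4], so an eigenvector is (-1, 0).
For λ=2: (A-λI) row 1 is [4, -4], so an eigenvector is (1, 1).
General solution: c_1e^(6t)(-1,0) + c_2e^(2t)(1,1).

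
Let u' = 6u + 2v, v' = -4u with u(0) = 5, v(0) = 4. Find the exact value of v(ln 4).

A = [[6,2],[-4,0]]; eigenvalues λ = 4, 2.
Eigenvectors: (-1,1) for λ=4, (1,-2) for λ=2.
From the initial condition, c_1 = -14, c_2 = -9.
v(ln 4) = (-14)(4^4)(1) + (-9)(4^2)(-2) = -3296.

-3296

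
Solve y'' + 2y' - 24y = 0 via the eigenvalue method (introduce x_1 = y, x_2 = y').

y(t) = C_1e^(4t) + C_2e^(-6t)

Let x_1 = y, x_2 = y'. Then x_1' = x_2 and x_2' = 24x_1 - 2x_2.
A = [[0,1],[24,-2]]; det(A-λI) = λ^2 + 2λ - 24.
Eigenvalues λ = 4, -6 with eigenvectors (1,4), (1,-6).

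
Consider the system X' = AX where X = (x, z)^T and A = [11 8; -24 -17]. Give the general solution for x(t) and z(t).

Coefficient matrix A = [[11, 8], [-24, -17]].
Characteristic polynomial det(A - λI) = λ^2 + 6λ + 5 = 0.
Eigenvalues λ = -1, -5.
For λ=-1: (A-λI) row 1 is [12, 8], so an eigenvector is (2, -3).
For λ=-5: (A-λI) row 1 is [16, 8], so an eigenvector is (-1, 2).
General solution: C_1e^(-t)(2,-3) + C_2e^(-5t)(-1,2).

x(t) = 2C_1e^(-t) - C_2e^(-5t), z(t) = -3C_1e^(-t) + 2C_2e^(-5t)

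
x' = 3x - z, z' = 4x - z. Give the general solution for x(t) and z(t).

Coefficient matrix A = [[3, -1], [4, -1]].
Characteristic polynomial det(A - λI) = λ^2 - 2λ + 1 = 0.
Single eigenvalue λ = 1 with algebraic multiplicity 2.
Eigenvector v = (-1,-2); generalized eigenvector w with (A-λI)w=v is (-1,-1).
General solution: e^(t)[C_1·v + C_2·(t·v + w)].

x(t) = -C_1e^(t) - C_2te^(t) - C_2e^(t), z(t) = -2C_1e^(t) - 2C_2te^(t) - C_2e^(t)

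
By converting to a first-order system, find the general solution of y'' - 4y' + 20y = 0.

y(t) = K_1e^(2t)cos(4t) + K_2e^(2t)sin(4t)

Let x_1 = y, x_2 = y'. Then x_1' = x_2 and x_2' = -20x_1 + 4x_2.
A = [[0,1],[-20,4]]; det(A-λI) = λ^2 - 4λ + 20.
Eigenvalues λ = 2 ± 4i.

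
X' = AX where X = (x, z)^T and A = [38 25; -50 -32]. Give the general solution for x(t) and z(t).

Coefficient matrix A = [[38, 25], [-50, -32]].
Characteristic polynomial det(A - λI) = λ^2 - 6λ + 34 = 0.
Eigenvalues λ = 3 ± 5i (complex conjugate pair).
For λ=3+5i: an eigenvector is (1,-1) - i(2,-3) = (1 - 2i, -1 + 3i).
A real fundamental pair from Re and Im of e^((3+5i)t)v: X_1 = e^(3t)(cos(5t)·(1,-1) + sin(5t)·(2,-3)), X_2 = e^(3t)(sin(5t)·(1,-1) - cos(5t)·(2,-3)).
General solution: c_1X_1 + c_2X_2.

x(t) = 2c_1e^(3t)sin(5t) + c_1e^(3t)cos(5t) + c_2e^(3t)sin(5t) - 2c_2e^(3t)cos(5t), z(t) = -3c_1e^(3t)sin(5t) - c_1e^(3t)cos(5t) - c_2e^(3t)sin(5t) + 3c_2e^(3t)cos(5t)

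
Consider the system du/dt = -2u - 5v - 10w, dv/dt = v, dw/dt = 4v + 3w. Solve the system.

u(t) = C_1e^(-2t) - 2C_2e^(3t) + 5C_3e^(t), v(t) = C_3e^(t), w(t) = C_2e^(3t) - 2C_3e^(t)

Coefficient matrix A = [[-2, -5, -10], [0, 1, 0], [0, 4, 3]].
det(A - λI) = 0 gives eigenvalues λ = -2, 3, 1.
For λ=-2: eigenvector (1,0,0).
For λ=3: eigenvector (-2,0,1).
For λ=1: eigenvector (5,1,-2).
General solution: C_1e^(-2t)(1,0,0) + C_2e^(3t)(-2,0,1) + C_3e^(t)(5,1,-2).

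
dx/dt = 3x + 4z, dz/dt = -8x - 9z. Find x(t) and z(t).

Coefficient matrix A = [[3, 4], [-8, -9]].
Characteristic polynomial det(A - λI) = λ^2 + 6λ + 5 = 0.
Eigenvalues λ = -5, -1.
For λ=-5: (A-λI) row 1 is [8, 4], so an eigenvector is (1, -2).
For λ=-1: (A-λI) row 1 is [4, 4], so an eigenvector is (-1, 1).
General solution: K_1e^(-5t)(1,-2) + K_2e^(-t)(-1,1).

x(t) = K_1e^(-5t) - K_2e^(-t), z(t) = -2K_1e^(-5t) + K_2e^(-t)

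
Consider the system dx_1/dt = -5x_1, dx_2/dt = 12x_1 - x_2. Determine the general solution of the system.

x_1(t) = C_1e^(-5t), x_2(t) = -3C_1e^(-5t) - C_2e^(-t)

Coefficient matrix A = [[-5, 0], [12, -1]].
Characteristic polynomial det(A - λI) = λ^2 + 6λ + 5 = 0.
Eigenvalues λ = -5, -1.
For λ=-5: (A-λI) row 2 is [12, 4], so an eigenvector is (1, -3).
For λ=-1: (A-λI) row 1 is [-4, 0], so an eigenvector is (0, -1).
General solution: C_1e^(-5t)(1,-3) + C_2e^(-t)(0,-1).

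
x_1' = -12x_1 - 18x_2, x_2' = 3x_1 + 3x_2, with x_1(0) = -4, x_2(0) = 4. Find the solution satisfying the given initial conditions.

Coefficient matrix A = [[-12, -18], [3, 3]].
Characteristic polynomial det(A - λI) = λ^2 + 9λ + 18 = 0.
Eigenvalues λ = -6, -3.
For λ=-6: (A-λI) row 1 is [-6, -18], so an eigenvector is (3, -1).
For λ=-3: (A-λI) row 1 is [-9, -18], so an eigenvector is (2, -1).
General solution: K_1e^(-6t)(3,-1) + K_2e^(-3t)(2,-1).
Applying x_1(0)=-4, x_2(0)=4 gives K_1=4, K_2=-8.

x_1(t) = -16e^(-3t) + 12e^(-6t), x_2(t) = 8e^(-3t) - 4e^(-6t)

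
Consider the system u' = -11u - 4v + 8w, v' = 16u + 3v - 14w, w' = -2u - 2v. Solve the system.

Coefficient matrix A = [[-11, -4, 8], [16, 3, -14], [-2, -2, 0]].
det(A - λI) = 0 gives eigenvalues λ = -3, -1, -4.
For λ=-3: eigenvector (1,2,2).
For λ=-1: eigenvector (-2,1,-2).
For λ=-4: eigenvector (0,2,1).
General solution: c_1e^(-3t)(1,2,2) + c_2e^(-t)(-2,1,-2) + c_3e^(-4t)(0,2,1).

u(t) = c_1e^(-3t) - 2c_2e^(-t), v(t) = 2c_1e^(-3t) + c_2e^(-t) + 2c_3e^(-4t), w(t) = 2c_1e^(-3t) - 2c_2e^(-t) + c_3e^(-4t)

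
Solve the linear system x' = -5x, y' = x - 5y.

x(t) = K_2e^(-5t), y(t) = K_1e^(-5t) + K_2te^(-5t) + 2K_2e^(-5t)

Coefficient matrix A = [[-5, 0], [1, -5]].
Characteristic polynomial det(A - λI) = λ^2 + 10λ + 25 = 0.
Single eigenvalue λ = -5 with algebraic multiplicity 2.
Eigenvector v = (0,1); generalized eigenvector w with (A-λI)w=v is (1,2).
General solution: e^(-5t)[K_1·v + K_2·(t·v + w)].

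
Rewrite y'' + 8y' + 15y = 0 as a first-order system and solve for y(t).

Let x_1 = y, x_2 = y'. Then x_1' = x_2 and x_2' = -15x_1 - 8x_2.
A = [[0,1],[-15,-8]]; det(A-λI) = λ^2 + 8λ + 15.
Eigenvalues λ = -3, -5 with eigenvectors (1,-3), (1,-5).

y(t) = C_1e^(-3t) + C_2e^(-5t)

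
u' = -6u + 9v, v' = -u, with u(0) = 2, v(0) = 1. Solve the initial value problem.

Coefficient matrix A = [[-6, 9], [-1, 0]].
Characteristic polynomial det(A - λI) = λ^2 + 6λ + 9 = 0.
Single eigenvalue λ = -3 with algebraic multiplicity 2.
Eigenvector v = (-3,-1); generalized eigenvector w with (A-λI)w=v is (-2,-1).
General solution: e^(-3t)[c_1·v + c_2·(t·v + w)].
Applying u(0)=2, v(0)=1 gives c_1=0, c_2=-1.

u(t) = 3te^(-3t) + 2e^(-3t), v(t) = te^(-3t) + e^(-3t)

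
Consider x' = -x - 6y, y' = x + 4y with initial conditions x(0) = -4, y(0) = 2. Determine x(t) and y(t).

x(t) = -4e^(2t), y(t) = 2e^(2t)

Coefficient matrix A = [[-1, -6], [1, 4]].
Characteristic polynomial det(A - λI) = λ^2 - 3λ + 2 = 0.
Eigenvalues λ = 1, 2.
For λ=1: (A-λI) row 1 is [-2, -6], so an eigenvector is (3, -1).
For λ=2: (A-λI) row 1 is [-3, -6], so an eigenvector is (2, -1).
General solution: C_1e^(t)(3,-1) + C_2e^(2t)(2,-1).
Applying x(0)=-4, y(0)=2 gives C_1=0, C_2=-2.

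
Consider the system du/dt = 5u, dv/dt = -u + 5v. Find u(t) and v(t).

Coefficient matrix A = [[5, 0], [-1, 5]].
Characteristic polynomial det(A - λI) = λ^2 - 10λ + 25 = 0.
Single eigenvalue λ = 5 with algebraic multiplicity 2.
Eigenvector v = (0,-1); generalized eigenvector w with (A-λI)w=v is (1,3).
General solution: e^(5t)[C_1·v + C_2·(t·v + w)].

u(t) = C_2e^(5t), v(t) = -C_1e^(5t) - C_2te^(5t) + 3C_2e^(5t)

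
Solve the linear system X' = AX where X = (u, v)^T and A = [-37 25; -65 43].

u(t) = 2c_1e^(3t)sin(5t) + c_1e^(3t)cos(5t) + c_2e^(3t)sin(5t) - 2c_2e^(3t)cos(5t), v(t) = 3c_1e^(3t)sin(5t) + 2c_1e^(3t)cos(5t) + 2c_2e^(3t)sin(5t) - 3c_2e^(3t)cos(5t)

Coefficient matrix A = [[-37, 25], [-65, 43]].
Characteristic polynomial det(A - λI) = λ^2 - 6λ + 34 = 0.
Eigenvalues λ = 3 ± 5i (complex conjugate pair).
For λ=3+5i: an eigenvector is (1,2) - i(2,3) = (1 - 2i, 2 - 3i).
A real fundamental pair from Re and Im of e^((3+5i)t)v: X_1 = e^(3t)(cos(5t)·(1,2) + sin(5t)·(2,3)), X_2 = e^(3t)(sin(5t)·(1,2) - cos(5t)·(2,3)).
General solution: c_1X_1 + c_2X_2.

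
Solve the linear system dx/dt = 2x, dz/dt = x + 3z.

x(t) = -C_2e^(2t), z(t) = C_1e^(3t) + C_2e^(2t)

Coefficient matrix A = [[2, 0], [1, 3]].
Characteristic polynomial det(A - λI) = λ^2 - 5λ + 6 = 0.
Eigenvalues λ = 3, 2.
For λ=3: (A-λI) row 1 is [-1, 0], so an eigenvector is (0, 1).
For λ=2: (A-λI) row 2 is [1, 1], so an eigenvector is (-1, 1).
General solution: C_1e^(3t)(0,1) + C_2e^(2t)(-1,1).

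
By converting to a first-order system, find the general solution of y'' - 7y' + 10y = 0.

y(t) = c_1e^(2t) + c_2e^(5t)

Let x_1 = y, x_2 = y'. Then x_1' = x_2 and x_2' = -10x_1 + 7x_2.
A = [[0,1],[-10,7]]; det(A-λI) = λ^2 - 7λ + 10.
Eigenvalues λ = 2, 5 with eigenvectors (1,2), (1,5).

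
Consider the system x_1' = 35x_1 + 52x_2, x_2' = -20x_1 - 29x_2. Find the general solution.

x_1(t) = -3c_1e^(3t)sin(4t) - 2c_1e^(3t)cos(4t) - 2c_2e^(3t)sin(4t) + 3c_2e^(3t)cos(4t), x_2(t) = 2c_1e^(3t)sin(4t) + c_1e^(3t)cos(4t) + c_2e^(3t)sin(4t) - 2c_2e^(3t)cos(4t)

Coefficient matrix A = [[35, 52], [-20, -29]].
Characteristic polynomial det(A - λI) = λ^2 - 6λ + 25 = 0.
Eigenvalues λ = 3 ± 4i (complex conjugate pair).
For λ=3+4i: an eigenvector is (-2,1) - i(-3,2) = (-2 + 3i, 1 - 2i).
A real fundamental pair from Re and Im of e^((3+4i)t)v: X_1 = e^(3t)(cos(4t)·(-2,1) + sin(4t)·(-3,2)), X_2 = e^(3t)(sin(4t)·(-2,1) - cos(4t)·(-3,2)).
General solution: c_1X_1 + c_2X_2.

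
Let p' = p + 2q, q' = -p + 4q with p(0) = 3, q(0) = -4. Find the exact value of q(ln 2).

A = [[1,2],[-1,4]]; eigenvalues λ = 2, 3.
Eigenvectors: (2,1) for λ=2, (-1,-1) for λ=3.
From the initial condition, c_1 = 7, c_2 = 11.
q(ln 2) = (7)(2^2)(1) + (11)(2^3)(-1) = -60.

-60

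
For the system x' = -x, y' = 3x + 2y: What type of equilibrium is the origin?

A = [[-1,0],[3,2]]; det(A-λI) = λ^2 - λ - 2.
λ = -1, 2: opposite signs.

saddle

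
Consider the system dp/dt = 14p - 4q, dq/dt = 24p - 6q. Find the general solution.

Coefficient matrix A = [[14, -4], [24, -6]].
Characteristic polynomial det(A - λI) = λ^2 - 8λ + 12 = 0.
Eigenvalues λ = 6, 2.
For λ=6: (A-λI) row 1 is [8, -4], so an eigenvector is (-1, -2).
For λ=2: (A-λI) row 1 is [12, -4], so an eigenvector is (1, 3).
General solution: K_1e^(6t)(-1,-2) + K_2e^(2t)(1,3).

p(t) = -K_1e^(6t) + K_2e^(2t), q(t) = -2K_1e^(6t) + 3K_2e^(2t)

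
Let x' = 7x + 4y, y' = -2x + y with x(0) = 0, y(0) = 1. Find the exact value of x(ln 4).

A = [[7,4],[-2,1]]; eigenvalues λ = 5, 3.
Eigenvectors: (-2,1) for λ=5, (-1,1) for λ=3.
From the initial condition, c_1 = -1, c_2 = 2.
x(ln 4) = (-1)(4^5)(-2) + (2)(4^3)(-1) = 1920.

1920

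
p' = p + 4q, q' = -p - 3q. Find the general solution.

Coefficient matrix A = [[1, 4], [-1, -3]].
Characteristic polynomial det(A - λI) = λ^2 + 2λ + 1 = 0.
Single eigenvalue λ = -1 with algebraic multiplicity 2.
Eigenvector v = (-2,1); generalized eigenvector w with (A-λI)w=v is (-1,0).
General solution: e^(-t)[c_1·v + c_2·(t·v + w)].

p(t) = -2c_1e^(-t) - 2c_2te^(-t) - c_2e^(-t), q(t) = c_1e^(-t) + c_2te^(-t)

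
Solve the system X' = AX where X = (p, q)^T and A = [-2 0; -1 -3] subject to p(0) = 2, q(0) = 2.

p(t) = 2e^(-2t), q(t) = -2e^(-2t) + 4e^(-3t)

Coefficient matrix A = [[-2, 0], [-1, -3]].
Characteristic polynomial det(A - λI) = λ^2 + 5λ + 6 = 0.
Eigenvalues λ = -3, -2.
For λ=-3: (A-λI) row 1 is [1, 0], so an eigenvector is (0, -1).
For λ=-2: (A-λI) row 2 is [-1, -1], so an eigenvector is (1, -1).
General solution: K_1e^(-3t)(0,-1) + K_2e^(-2t)(1,-1).
Applying p(0)=2, q(0)=2 gives K_1=-4, K_2=2.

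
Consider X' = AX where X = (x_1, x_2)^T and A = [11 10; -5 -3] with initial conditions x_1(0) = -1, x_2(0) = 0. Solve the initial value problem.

x_1(t) = -7e^(4t)sin(t) - e^(4t)cos(t), x_2(t) = 5e^(4t)sin(t)

Coefficient matrix A = [[11, 10], [-5, -3]].
Characteristic polynomial det(A - λI) = λ^2 - 8λ + 17 = 0.
Eigenvalues λ = 4 ± i (complex conjugate pair).
For λ=4+i: an eigenvector is (-1,1) - i(3,-2) = (-1 - 3i, 1 + 2i).
A real fundamental pair from Re and Im of e^((4+i)t)v: X_1 = e^(4t)(cos(t)·(-1,1) + sin(t)·(3,-2)), X_2 = e^(4t)(sin(t)·(-1,1) - cos(t)·(3,-2)).
General solution: c_1X_1 + c_2X_2.
Applying x_1(0)=-1, x_2(0)=0 gives c_1=-2, c_2=1.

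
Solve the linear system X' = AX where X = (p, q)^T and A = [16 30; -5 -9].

p(t) = -3K_1e^(6t) + 2K_2e^(t), q(t) = K_1e^(6t) - K_2e^(t)

Coefficient matrix A = [[16, 30], [-5, -9]].
Characteristic polynomial det(A - λI) = λ^2 - 7λ + 6 = 0.
Eigenvalues λ = 6, 1.
For λ=6: (A-λI) row 1 is [10, 30], so an eigenvector is (-3, 1).
For λ=1: (A-λI) row 1 is [15, 30], so an eigenvector is (2, -1).
General solution: K_1e^(6t)(-3,1) + K_2e^(t)(2,-1).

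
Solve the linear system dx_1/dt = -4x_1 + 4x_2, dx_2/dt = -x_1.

Coefficient matrix A = [[-4, 4], [-1, 0]].
Characteristic polynomial det(A - λI) = λ^2 + 4λ + 4 = 0.
Single eigenvalue λ = -2 with algebraic multiplicity 2.
Eigenvector v = (2,1); generalized eigenvector w with (A-λI)w=v is (3,2).
General solution: e^(-2t)[C_1·v + C_2·(t·v + w)].

x_1(t) = 2C_1e^(-2t) + 2C_2te^(-2t) + 3C_2e^(-2t), x_2(t) = C_1e^(-2t) + C_2te^(-2t) + 2C_2e^(-2t)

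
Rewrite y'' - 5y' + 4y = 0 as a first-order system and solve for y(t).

y(t) = C_1e^(4t) + C_2e^(t)

Let x_1 = y, x_2 = y'. Then x_1' = x_2 and x_2' = -4x_1 + 5x_2.
A = [[0,1],[-4,5]]; det(A-λI) = λ^2 - 5λ + 4.
Eigenvalues λ = 4, 1 with eigenvectors (1,4), (1,1).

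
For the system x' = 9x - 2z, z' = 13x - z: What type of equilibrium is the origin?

unstable spiral

A = [[9,-2],[13,-1]]; det(A-λI) = λ^2 - 8λ + 17.
λ = 4 ± i: positive real part.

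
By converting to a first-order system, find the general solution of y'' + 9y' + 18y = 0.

y(t) = c_1e^(-3t) + c_2e^(-6t)

Let x_1 = y, x_2 = y'. Then x_1' = x_2 and x_2' = -18x_1 - 9x_2.
A = [[0,1],[-18,-9]]; det(A-λI) = λ^2 + 9λ + 18.
Eigenvalues λ = -3, -6 with eigenvectors (1,-3), (1,-6).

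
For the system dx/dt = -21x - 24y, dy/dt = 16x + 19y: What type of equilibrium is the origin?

saddle

A = [[-21,-24],[16,19]]; det(A-λI) = λ^2 + 2λ - 15.
λ = 3, -5: opposite signs.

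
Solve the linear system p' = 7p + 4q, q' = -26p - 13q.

Coefficient matrix A = [[7, 4], [-26, -13]].
Characteristic polynomial det(A - λI) = λ^2 + 6λ + 13 = 0.
Eigenvalues λ = -3 ± 2i (complex conjugate pair).
For λ=-3+2i: an eigenvector is (-1,2) - i(-1,3) = (-1 + i, 2 - 3i).
A real fundamental pair from Re and Im of e^((-3+2i)t)v: X_1 = e^(-3t)(cos(2t)·(-1,2) + sin(2t)·(-1,3)), X_2 = e^(-3t)(sin(2t)·(-1,2) - cos(2t)·(-1,3)).
General solution: c_1X_1 + c_2X_2.

p(t) = -c_1e^(-3t)sin(2t) - c_1e^(-3t)cos(2t) - c_2e^(-3t)sin(2t) + c_2e^(-3t)cos(2t), q(t) = 3c_1e^(-3t)sin(2t) + 2c_1e^(-3t)cos(2t) + 2c_2e^(-3t)sin(2t) - 3c_2e^(-3t)cos(2t)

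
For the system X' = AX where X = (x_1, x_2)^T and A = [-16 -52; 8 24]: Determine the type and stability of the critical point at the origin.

unstable spiral

A = [[-16,-52],[8,24]]; det(A-λI) = λ^2 - 8λ + 32.
λ = 4 ± 4i: positive real part.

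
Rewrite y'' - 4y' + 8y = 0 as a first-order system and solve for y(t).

y(t) = c_1e^(2t)cos(2t) + c_2e^(2t)sin(2t)

Let x_1 = y, x_2 = y'. Then x_1' = x_2 and x_2' = -8x_1 + 4x_2.
A = [[0,1],[-8,4]]; det(A-λI) = λ^2 - 4λ + 8.
Eigenvalues λ = 2 ± 2i.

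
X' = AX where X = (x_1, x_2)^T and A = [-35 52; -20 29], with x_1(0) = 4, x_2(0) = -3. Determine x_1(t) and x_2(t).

Coefficient matrix A = [[-35, 52], [-20, 29]].
Characteristic polynomial det(A - λI) = λ^2 + 6λ + 25 = 0.
Eigenvalues λ = -3 ± 4i (complex conjugate pair).
For λ=-3+4i: an eigenvector is (2,1) - i(-3,-2) = (2 + 3i, 1 + 2i).
A real fundamental pair from Re and Im of e^((-3+4i)t)v: X_1 = e^(-3t)(cos(4t)·(2,1) + sin(4t)·(-3,-2)), X_2 = e^(-3t)(sin(4t)·(2,1) - cos(4t)·(-3,-2)).
General solution: C_1X_1 + C_2X_2.
Applying x_1(0)=4, x_2(0)=-3 gives C_1=17, C_2=-10.

x_1(t) = -71e^(-3t)sin(4t) + 4e^(-3t)cos(4t), x_2(t) = -44e^(-3t)sin(4t) - 3e^(-3t)cos(4t)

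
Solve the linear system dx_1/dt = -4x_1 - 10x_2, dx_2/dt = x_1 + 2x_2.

Coefficient matrix A = [[-4, -10], [1, 2]].
Characteristic polynomial det(A - λI) = λ^2 + 2λ + 2 = 0.
Eigenvalues λ = -1 ± i (complex conjugate pair).
For λ=-1+i: an eigenvector is (-3,1) - i(-1,0) = (-3 + i, 1).
A real fundamental pair from Re and Im of e^((-1+i)t)v: X_1 = e^(-t)(cos(t)·(-3,1) + sin(t)·(-1,0)), X_2 = e^(-t)(sin(t)·(-3,1) - cos(t)·(-1,0)).
General solution: c_1X_1 + c_2X_2.

x_1(t) = -c_1e^(-t)sin(t) - 3c_1e^(-t)cos(t) - 3c_2e^(-t)sin(t) + c_2e^(-t)cos(t), x_2(t) = c_1e^(-t)cos(t) + c_2e^(-t)sin(t)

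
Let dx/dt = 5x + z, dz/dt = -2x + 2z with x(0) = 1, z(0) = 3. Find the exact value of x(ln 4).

1024

A = [[5,1],[-2,2]]; eigenvalues λ = 4, 3.
Eigenvectors: (1,-1) for λ=4, (-1,2) for λ=3.
From the initial condition, c_1 = 5, c_2 = 4.
x(ln 4) = (5)(4^4)(1) + (4)(4^3)(-1) = 1024.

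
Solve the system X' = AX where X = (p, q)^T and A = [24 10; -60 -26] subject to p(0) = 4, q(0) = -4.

p(t) = 8e^(4t) - 4e^(-6t), q(t) = -16e^(4t) + 12e^(-6t)

Coefficient matrix A = [[24, 10], [-60, -26]].
Characteristic polynomial det(A - λI) = λ^2 + 2λ - 24 = 0.
Eigenvalues λ = -6, 4.
For λ=-6: (A-λI) row 1 is [30, 10], so an eigenvector is (-1, 3).
For λ=4: (A-λI) row 1 is [20, 10], so an eigenvector is (1, -2).
General solution: K_1e^(-6t)(-1,3) + K_2e^(4t)(1,-2).
Applying p(0)=4, q(0)=-4 gives K_1=4, K_2=8.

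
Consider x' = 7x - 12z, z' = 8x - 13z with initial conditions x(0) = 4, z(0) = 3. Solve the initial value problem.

Coefficient matrix A = [[7, -12], [8, -13]].
Characteristic polynomial det(A - λI) = λ^2 + 6λ + 5 = 0.
Eigenvalues λ = -5, -1.
For λ=-5: (A-λI) row 1 is [12, -12], so an eigenvector is (-1, -1).
For λ=-1: (A-λI) row 1 is [8, -12], so an eigenvector is (-3, -2).
General solution: C_1e^(-5t)(-1,-1) + C_2e^(-t)(-3,-2).
Applying x(0)=4, z(0)=3 gives C_1=-1, C_2=-1.

x(t) = 3e^(-t) + e^(-5t), z(t) = 2e^(-t) + e^(-5t)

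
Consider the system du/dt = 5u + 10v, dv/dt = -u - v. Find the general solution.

u(t) = -3c_1e^(2t)sin(t) - c_1e^(2t)cos(t) - c_2e^(2t)sin(t) + 3c_2e^(2t)cos(t), v(t) = c_1e^(2t)sin(t) - c_2e^(2t)cos(t)

Coefficient matrix A = [[5, 10], [-1, -1]].
Characteristic polynomial det(A - λI) = λ^2 - 4λ + 5 = 0.
Eigenvalues λ = 2 ± i (complex conjugate pair).
For λ=2+i: an eigenvector is (-1,0) - i(-3,1) = (-1 + 3i, 0 - i).
A real fundamental pair from Re and Im of e^((2+i)t)v: X_1 = e^(2t)(cos(t)·(-1,0) + sin(t)·(-3,1)), X_2 = e^(2t)(sin(t)·(-1,0) - cos(t)·(-3,1)).
General solution: c_1X_1 + c_2X_2.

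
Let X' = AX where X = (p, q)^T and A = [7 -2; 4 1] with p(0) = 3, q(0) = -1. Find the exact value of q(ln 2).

A = [[7,-2],[4,1]]; eigenvalues λ = 3, 5.
Eigenvectors: (-1,-2) for λ=3, (1,1) for λ=5.
From the initial condition, c_1 = 4, c_2 = 7.
q(ln 2) = (4)(2^3)(-2) + (7)(2^5)(1) = 160.

160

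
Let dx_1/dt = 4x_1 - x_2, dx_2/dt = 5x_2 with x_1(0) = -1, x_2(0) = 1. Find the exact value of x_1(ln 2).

-32

A = [[4,-1],[0,5]]; eigenvalues λ = 4, 5.
Eigenvectors: (1,0) for λ=4, (-1,1) for λ=5.
From the initial condition, c_1 = 0, c_2 = 1.
x_1(ln 2) = (0)(2^4)(1) + (1)(2^5)(-1) = -32.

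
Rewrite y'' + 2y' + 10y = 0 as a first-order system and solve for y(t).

Let x_1 = y, x_2 = y'. Then x_1' = x_2 and x_2' = -10x_1 - 2x_2.
A = [[0,1],[-10,-2]]; det(A-λI) = λ^2 + 2λ + 10.
Eigenvalues λ = -1 ± 3i.

y(t) = K_1e^(-t)cos(3t) + K_2e^(-t)sin(3t)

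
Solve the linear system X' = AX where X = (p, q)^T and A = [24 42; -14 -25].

Coefficient matrix A = [[24, 42], [-14, -25]].
Characteristic polynomial det(A - λI) = λ^2 + λ - 12 = 0.
Eigenvalues λ = -4, 3.
For λ=-4: (A-λI) row 1 is [28, 42], so an eigenvector is (3, -2).
For λ=3: (A-λI) row 1 is [21, 42], so an eigenvector is (2, -1).
General solution: C_1e^(-4t)(3,-2) + C_2e^(3t)(2,-1).

p(t) = 3C_1e^(-4t) + 2C_2e^(3t), q(t) = -2C_1e^(-4t) - C_2e^(3t)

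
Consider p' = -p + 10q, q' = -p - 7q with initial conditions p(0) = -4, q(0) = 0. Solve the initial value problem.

Coefficient matrix A = [[-1, 10], [-1, -7]].
Characteristic polynomial det(A - λI) = λ^2 + 8λ + 17 = 0.
Eigenvalues λ = -4 ± i (complex conjugate pair).
For λ=-4+i: an eigenvector is (-3,1) - i(1,0) = (-3 - i, 1).
A real fundamental pair from Re and Im of e^((-4+i)t)v: X_1 = e^(-4t)(cos(t)·(-3,1) + sin(t)·(1,0)), X_2 = e^(-4t)(sin(t)·(-3,1) - cos(t)·(1,0)).
General solution: c_1X_1 + c_2X_2.
Applying p(0)=-4, q(0)=0 gives c_1=0, c_2=4.

p(t) = -12e^(-4t)sin(t) - 4e^(-4t)cos(t), q(t) = 4e^(-4t)sin(t)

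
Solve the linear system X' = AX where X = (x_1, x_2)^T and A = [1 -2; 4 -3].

x_1(t) = -K_1e^(-t)sin(2t) + K_2e^(-t)cos(2t), x_2(t) = -K_1e^(-t)sin(2t) + K_1e^(-t)cos(2t) + K_2e^(-t)sin(2t) + K_2e^(-t)cos(2t)

Coefficient matrix A = [[1, -2], [4, -3]].
Characteristic polynomial det(A - λI) = λ^2 + 2λ + 5 = 0.
Eigenvalues λ = -1 ± 2i (complex conjugate pair).
For λ=-1+2i: an eigenvector is (0,1) - i(-1,-1) = (0 + i, 1 + i).
A real fundamental pair from Re and Im of e^((-1+2i)t)v: X_1 = e^(-t)(cos(2t)·(0,1) + sin(2t)·(-1,-1)), X_2 = e^(-t)(sin(2t)·(0,1) - cos(2t)·(-1,-1)).
General solution: K_1X_1 + K_2X_2.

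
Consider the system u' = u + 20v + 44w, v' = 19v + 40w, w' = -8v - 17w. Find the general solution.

u(t) = -2K_1e^(-t) + 6K_2e^(3t) + K_3e^(t), v(t) = -2K_1e^(-t) + 5K_2e^(3t), w(t) = K_1e^(-t) - 2K_2e^(3t)

Coefficient matrix A = [[1, 20, 44], [0, 19, 40], [0, -8, -17]].
det(A - λI) = 0 gives eigenvalues λ = -1, 3, 1.
For λ=-1: eigenvector (-2,-2,1).
For λ=3: eigenvector (6,5,-2).
For λ=1: eigenvector (1,0,0).
General solution: K_1e^(-t)(-2,-2,1) + K_2e^(3t)(6,5,-2) + K_3e^(t)(1,0,0).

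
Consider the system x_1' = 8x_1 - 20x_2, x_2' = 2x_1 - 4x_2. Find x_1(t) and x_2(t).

Coefficient matrix A = [[8, -20], [2, -4]].
Characteristic polynomial det(A - λI) = λ^2 - 4λ + 8 = 0.
Eigenvalues λ = 2 ± 2i (complex conjugate pair).
For λ=2+2i: an eigenvector is (3,1) - i(-1,0) = (3 + i, 1).
A real fundamental pair from Re and Im of e^((2+2i)t)v: X_1 = e^(2t)(cos(2t)·(3,1) + sin(2t)·(-1,0)), X_2 = e^(2t)(sin(2t)·(3,1) - cos(2t)·(-1,0)).
General solution: K_1X_1 + K_2X_2.

x_1(t) = -K_1e^(2t)sin(2t) + 3K_1e^(2t)cos(2t) + 3K_2e^(2t)sin(2t) + K_2e^(2t)cos(2t), x_2(t) = K_1e^(2t)cos(2t) + K_2e^(2t)sin(2t)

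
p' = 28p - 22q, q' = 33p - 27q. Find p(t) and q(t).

p(t) = -c_1e^(6t) - 2c_2e^(-5t), q(t) = -c_1e^(6t) - 3c_2e^(-5t)

Coefficient matrix A = [[28, -22], [33, -27]].
Characteristic polynomial det(A - λI) = λ^2 - λ - 30 = 0.
Eigenvalues λ = 6, -5.
For λ=6: (A-λI) row 1 is [22, -22], so an eigenvector is (-1, -1).
For λ=-5: (A-λI) row 1 is [33, -22], so an eigenvector is (-2, -3).
General solution: c_1e^(6t)(-1,-1) + c_2e^(-5t)(-2,-3).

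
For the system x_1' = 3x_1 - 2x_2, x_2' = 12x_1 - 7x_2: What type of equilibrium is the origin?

A = [[3,-2],[12,-7]]; det(A-λI) = λ^2 + 4λ + 3.
λ = -1, -3: both negative.

stable node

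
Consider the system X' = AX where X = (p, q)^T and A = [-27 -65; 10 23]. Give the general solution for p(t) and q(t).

Coefficient matrix A = [[-27, -65], [10, 23]].
Characteristic polynomial det(A - λI) = λ^2 + 4λ + 29 = 0.
Eigenvalues λ = -2 ± 5i (complex conjugate pair).
For λ=-2+5i: an eigenvector is (3,-1) - i(-2,1) = (3 + 2i, -1 - i).
A real fundamental pair from Re and Im of e^((-2+5i)t)v: X_1 = e^(-2t)(cos(5t)·(3,-1) + sin(5t)·(-2,1)), X_2 = e^(-2t)(sin(5t)·(3,-1) - cos(5t)·(-2,1)).
General solution: K_1X_1 + K_2X_2.

p(t) = -2K_1e^(-2t)sin(5t) + 3K_1e^(-2t)cos(5t) + 3K_2e^(-2t)sin(5t) + 2K_2e^(-2t)cos(5t), q(t) = K_1e^(-2t)sin(5t) - K_1e^(-2t)cos(5t) - K_2e^(-2t)sin(5t) - K_2e^(-2t)cos(5t)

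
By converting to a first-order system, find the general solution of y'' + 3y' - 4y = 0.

y(t) = c_1e^(t) + c_2e^(-4t)

Let x_1 = y, x_2 = y'. Then x_1' = x_2 and x_2' = 4x_1 - 3x_2.
A = [[0,1],[4,-3]]; det(A-λI) = λ^2 + 3λ - 4.
Eigenvalues λ = 1, -4 with eigenvectors (1,1), (1,-4).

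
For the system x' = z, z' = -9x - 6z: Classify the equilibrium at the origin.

A = [[0,1],[-9,-6]]; det(A-λI) = λ^2 + 6λ + 9.
repeated λ = -3 with a single eigenvector.

stable improper node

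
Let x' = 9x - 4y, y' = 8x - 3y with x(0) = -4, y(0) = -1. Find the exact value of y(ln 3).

-1683

A = [[9,-4],[8,-3]]; eigenvalues λ = 1, 5.
Eigenvectors: (1,2) for λ=1, (-1,-1) for λ=5.
From the initial condition, c_1 = 3, c_2 = 7.
y(ln 3) = (3)(3^1)(2) + (7)(3^5)(-1) = -1683.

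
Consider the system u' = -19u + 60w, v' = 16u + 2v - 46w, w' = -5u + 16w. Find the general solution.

u(t) = 4c_1e^(-4t) + 3c_3e^(t), v(t) = -3c_1e^(-4t) + c_2e^(2t) - 2c_3e^(t), w(t) = c_1e^(-4t) + c_3e^(t)

Coefficient matrix A = [[-19, 0, 60], [16, 2, -46], [-5, 0, 16]].
det(A - λI) = 0 gives eigenvalues λ = -4, 2, 1.
For λ=-4: eigenvector (4,-3,1).
For λ=2: eigenvector (0,1,0).
For λ=1: eigenvector (3,-2,1).
General solution: c_1e^(-4t)(4,-3,1) + c_2e^(2t)(0,1,0) + c_3e^(t)(3,-2,1).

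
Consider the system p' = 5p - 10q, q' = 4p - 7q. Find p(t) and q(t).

p(t) = -2K_1e^(-t)sin(2t) + K_1e^(-t)cos(2t) + K_2e^(-t)sin(2t) + 2K_2e^(-t)cos(2t), q(t) = -K_1e^(-t)sin(2t) + K_1e^(-t)cos(2t) + K_2e^(-t)sin(2t) + K_2e^(-t)cos(2t)

Coefficient matrix A = [[5, -10], [4, -7]].
Characteristic polynomial det(A - λI) = λ^2 + 2λ + 5 = 0.
Eigenvalues λ = -1 ± 2i (complex conjugate pair).
For λ=-1+2i: an eigenvector is (1,1) - i(-2,-1) = (1 + 2i, 1 + i).
A real fundamental pair from Re and Im of e^((-1+2i)t)v: X_1 = e^(-t)(cos(2t)·(1,1) + sin(2t)·(-2,-1)), X_2 = e^(-t)(sin(2t)·(1,1) - cos(2t)·(-2,-1)).
General solution: K_1X_1 + K_2X_2.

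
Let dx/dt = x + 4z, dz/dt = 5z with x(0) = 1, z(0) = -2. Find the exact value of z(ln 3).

-486

A = [[1,4],[0,5]]; eigenvalues λ = 5, 1.
Eigenvectors: (1,1) for λ=5, (-1,0) for λ=1.
From the initial condition, c_1 = -2, c_2 = -3.
z(ln 3) = (-2)(3^5)(1) + (-3)(3^1)(0) = -486.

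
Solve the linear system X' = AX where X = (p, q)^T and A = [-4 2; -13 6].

p(t) = K_1e^(t)sin(t) + K_1e^(t)cos(t) + K_2e^(t)sin(t) - K_2e^(t)cos(t), q(t) = 2K_1e^(t)sin(t) + 3K_1e^(t)cos(t) + 3K_2e^(t)sin(t) - 2K_2e^(t)cos(t)

Coefficient matrix A = [[-4, 2], [-13, 6]].
Characteristic polynomial det(A - λI) = λ^2 - 2λ + 2 = 0.
Eigenvalues λ = 1 ± i (complex conjugate pair).
For λ=1+i: an eigenvector is (1,3) - i(1,2) = (1 - i, 3 - 2i).
A real fundamental pair from Re and Im of e^((1+i)t)v: X_1 = e^(t)(cos(t)·(1,3) + sin(t)·(1,2)), X_2 = e^(t)(sin(t)·(1,3) - cos(t)·(1,2)).
General solution: K_1X_1 + K_2X_2.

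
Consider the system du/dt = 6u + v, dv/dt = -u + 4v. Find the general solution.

u(t) = -C_1e^(5t) - C_2te^(5t) + C_2e^(5t), v(t) = C_1e^(5t) + C_2te^(5t) - 2C_2e^(5t)

Coefficient matrix A = [[6, 1], [-1, 4]].
Characteristic polynomial det(A - λI) = λ^2 - 10λ + 25 = 0.
Single eigenvalue λ = 5 with algebraic multiplicity 2.
Eigenvector v = (-1,1); generalized eigenvector w with (A-λI)w=v is (1,-2).
General solution: e^(5t)[C_1·v + C_2·(t·v + w)].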